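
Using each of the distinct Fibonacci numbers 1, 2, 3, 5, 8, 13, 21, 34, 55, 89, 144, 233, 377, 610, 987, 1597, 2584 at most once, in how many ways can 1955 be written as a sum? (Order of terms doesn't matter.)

16

Each representation comes from the Zeckendorf form by replacing some F_k with F_{k−1} + F_{k−2} where possible.
1955 = 1597+233+89+34+2 = 1597+233+89+21+13+2 = 987+610+233+89+34+2 = 1597+233+89+21+8+5+2 = … (12 more), for 16 in all.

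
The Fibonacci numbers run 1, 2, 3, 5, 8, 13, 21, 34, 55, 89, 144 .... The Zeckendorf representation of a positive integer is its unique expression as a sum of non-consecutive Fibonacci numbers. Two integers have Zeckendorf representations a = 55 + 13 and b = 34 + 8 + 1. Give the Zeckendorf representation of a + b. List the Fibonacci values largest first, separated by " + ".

The two numbers are 68 and 43, so their sum is 111.
Repeatedly subtract the largest Fibonacci number that fits:
111 − 89 = 22
22 − 21 = 1
1 − 1 = 0

89 + 21 + 1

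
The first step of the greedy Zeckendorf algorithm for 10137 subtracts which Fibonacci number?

6765 ≤ 10137 < 10946, so the largest Fibonacci number not exceeding 10137 is 6765.

6765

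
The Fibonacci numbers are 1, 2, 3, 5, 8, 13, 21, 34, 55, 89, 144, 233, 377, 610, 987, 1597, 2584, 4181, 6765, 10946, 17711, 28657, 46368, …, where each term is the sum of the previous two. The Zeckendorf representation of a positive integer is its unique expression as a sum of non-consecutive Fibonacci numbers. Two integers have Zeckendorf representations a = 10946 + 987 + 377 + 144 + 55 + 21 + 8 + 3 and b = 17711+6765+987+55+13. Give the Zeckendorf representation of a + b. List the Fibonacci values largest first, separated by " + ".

28657 + 6765 + 2584 + 55 + 8 + 3

The two numbers are 12541 and 25531, so their sum is 38072.
Greedy algorithm:
largest Fibonacci ≤ 38072 is 28657; 38072 − 28657 = 9415
largest Fibonacci ≤ 9415 is 6765; 9415 − 6765 = 2650
largest Fibonacci ≤ 2650 is 2584; 2650 − 2584 = 66
largest Fibonacci ≤ 66 is 55; 66 − 55 = 11
largest Fibonacci ≤ 11 is 8; 11 − 8 = 3
largest Fibonacci ≤ 3 is 3; 3 − 3 = 0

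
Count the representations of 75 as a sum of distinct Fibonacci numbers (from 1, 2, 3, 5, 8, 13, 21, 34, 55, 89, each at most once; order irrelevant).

Starting from the Zeckendorf form and repeatedly splitting a term F_k into F_{k−1} + F_{k−2} (when neither is already used) reaches every representation.
75 = 55+13+5+2 = 34+21+13+5+2 — 2 representations.

2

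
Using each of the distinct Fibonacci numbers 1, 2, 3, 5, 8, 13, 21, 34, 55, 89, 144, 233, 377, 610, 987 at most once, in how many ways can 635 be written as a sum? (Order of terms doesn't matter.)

635 = 610+21+3+1 = 610+13+8+3+1 = 377+233+21+3+1 = … (5 more), for 8 in all.

8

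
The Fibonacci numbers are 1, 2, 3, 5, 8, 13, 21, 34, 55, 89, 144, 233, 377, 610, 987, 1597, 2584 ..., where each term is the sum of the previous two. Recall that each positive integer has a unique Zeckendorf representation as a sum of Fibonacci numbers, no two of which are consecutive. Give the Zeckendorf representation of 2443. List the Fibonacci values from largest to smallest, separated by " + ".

1597 + 610 + 233 + 3

Greedy algorithm:
take 1597 (≤ 2443); 2443 − 1597 = 846
take 610 (≤ 846); 846 − 610 = 236
take 233 (≤ 236); 236 − 233 = 3
take 3 (≤ 3); 3 − 3 = 0
So 2443 = 1597 + 610 + 233 + 3, with no two terms consecutive in the sequence.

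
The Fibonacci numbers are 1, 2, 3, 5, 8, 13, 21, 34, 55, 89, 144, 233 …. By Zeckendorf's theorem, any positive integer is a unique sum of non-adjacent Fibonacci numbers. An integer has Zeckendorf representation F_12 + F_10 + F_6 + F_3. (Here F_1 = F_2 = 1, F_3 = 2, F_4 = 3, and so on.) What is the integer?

F_12 + F_10 + F_6 + F_3 = 144 + 55 + 8 + 2 = 209.

209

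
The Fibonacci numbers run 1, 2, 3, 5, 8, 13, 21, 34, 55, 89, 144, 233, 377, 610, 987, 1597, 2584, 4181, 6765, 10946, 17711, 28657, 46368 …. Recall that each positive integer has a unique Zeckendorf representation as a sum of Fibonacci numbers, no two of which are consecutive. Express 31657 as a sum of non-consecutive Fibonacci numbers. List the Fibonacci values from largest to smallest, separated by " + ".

Greedy algorithm:
31657: greatest Fibonacci not exceeding it is 28657, leaving 3000
3000: greatest Fibonacci not exceeding it is 2584, leaving 416
416: greatest Fibonacci not exceeding it is 377, leaving 39
39: greatest Fibonacci not exceeding it is 34, leaving 5
5: greatest Fibonacci not exceeding it is 5, leaving 0
So 31657 = 28657 + 2584 + 377 + 34 + 5, with no two terms consecutive in the sequence.

28657 + 2584 + 377 + 34 + 5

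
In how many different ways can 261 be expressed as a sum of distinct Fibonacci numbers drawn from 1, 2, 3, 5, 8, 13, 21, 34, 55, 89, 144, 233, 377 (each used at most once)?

Starting from the Zeckendorf form and repeatedly splitting a term F_k into F_{k−1} + F_{k−2} (when neither is already used) reaches every representation.
261 = 233+21+5+2 = 233+13+8+5+2 = 144+89+21+5+2 = 144+89+13+8+5+2 = 144+55+34+21+5+2 = … (1 more), for 6 in all.

6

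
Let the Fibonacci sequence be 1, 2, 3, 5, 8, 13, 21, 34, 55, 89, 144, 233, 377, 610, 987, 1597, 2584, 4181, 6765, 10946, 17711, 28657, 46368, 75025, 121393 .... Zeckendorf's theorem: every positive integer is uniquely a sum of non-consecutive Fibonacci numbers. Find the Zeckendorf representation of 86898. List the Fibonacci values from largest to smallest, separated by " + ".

75025 ≤ 86898 < 121393, so take 75025; remainder 11873
10946 ≤ 11873 < 17711, so take 10946; remainder 927
610 ≤ 927 < 987, so take 610; remainder 317
233 ≤ 317 < 377, so take 233; remainder 84
55 ≤ 84 < 89, so take 55; remainder 29
21 ≤ 29 < 34, so take 21; remainder 8
8 ≤ 8 < 13, so take 8; remainder 0
So 86898 = 75025 + 10946 + 610 + 233 + 55 + 21 + 8, with no two terms consecutive in the sequence.

75025 + 10946 + 610 + 233 + 55 + 21 + 8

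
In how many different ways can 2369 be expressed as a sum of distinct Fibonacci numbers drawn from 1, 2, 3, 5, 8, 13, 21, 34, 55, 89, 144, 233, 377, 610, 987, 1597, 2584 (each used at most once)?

27

2369 = 1597+610+144+13+5 = 1597+610+144+13+3+2 = 1597+610+89+55+13+5 = 1597+377+233+144+13+5 = 1597+610+144+8+5+3+2 = … (22 more), for 27 in all.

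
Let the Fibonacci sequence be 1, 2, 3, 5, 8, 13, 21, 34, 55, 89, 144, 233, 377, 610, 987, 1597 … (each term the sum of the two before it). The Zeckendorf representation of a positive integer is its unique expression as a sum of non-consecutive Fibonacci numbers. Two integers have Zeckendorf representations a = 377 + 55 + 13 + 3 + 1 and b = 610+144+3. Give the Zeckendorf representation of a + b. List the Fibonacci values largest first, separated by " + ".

987 + 144 + 55 + 13 + 5 + 2

The two numbers are 449 and 757, so their sum is 1206.
Greedy algorithm:
1206 − 987 = 219
219 − 144 = 75
75 − 55 = 20
20 − 13 = 7
7 − 5 = 2
2 − 2 = 0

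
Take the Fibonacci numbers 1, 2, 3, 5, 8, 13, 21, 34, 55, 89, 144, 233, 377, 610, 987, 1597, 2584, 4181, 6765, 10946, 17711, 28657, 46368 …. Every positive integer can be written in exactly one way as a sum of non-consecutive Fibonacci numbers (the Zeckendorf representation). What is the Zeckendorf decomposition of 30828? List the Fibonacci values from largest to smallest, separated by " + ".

28657 + 1597 + 377 + 144 + 34 + 13 + 5 + 1

largest Fibonacci ≤ 30828 is 28657; 30828 − 28657 = 2171
largest Fibonacci ≤ 2171 is 1597; 2171 − 1597 = 574
largest Fibonacci ≤ 574 is 377; 574 − 377 = 197
largest Fibonacci ≤ 197 is 144; 197 − 144 = 53
largest Fibonacci ≤ 53 is 34; 53 − 34 = 19
largest Fibonacci ≤ 19 is 13; 19 − 13 = 6
largest Fibonacci ≤ 6 is 5; 6 − 5 = 1
largest Fibonacci ≤ 1 is 1; 1 − 1 = 0
So 30828 = 28657 + 1597 + 377 + 144 + 34 + 13 + 5 + 1, with no two terms consecutive in the sequence.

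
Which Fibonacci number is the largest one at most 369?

233

233 ≤ 369 < 377, so the largest Fibonacci number not exceeding 369 is 233.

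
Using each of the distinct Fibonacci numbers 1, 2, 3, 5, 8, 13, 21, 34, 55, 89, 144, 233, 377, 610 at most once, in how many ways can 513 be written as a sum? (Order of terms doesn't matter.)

Starting from the Zeckendorf form and repeatedly splitting a term F_k into F_{k−1} + F_{k−2} (when neither is already used) reaches every representation.
513 = 377+89+34+13 = 377+89+34+8+5 = 233+144+89+34+13 = 377+89+34+8+3+2 = … (10 more), for 14 in all.

14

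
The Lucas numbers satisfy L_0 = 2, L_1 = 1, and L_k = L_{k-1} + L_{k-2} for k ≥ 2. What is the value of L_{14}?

Iterating the recurrence up to L_{7} = 29 and L_{6} = 18:
L_{8} = L_{7} + L_{6} = 29 + 18 = 47
L_{9} = L_{8} + L_{7} = 47 + 29 = 76
L_{10} = L_{9} + L_{8} = 76 + 47 = 123
L_{11} = L_{10} + L_{9} = 123 + 76 = 199
L_{12} = L_{11} + L_{10} = 199 + 123 = 322
L_{13} = L_{12} + L_{11} = 322 + 199 = 521
L_{14} = L_{13} + L_{12} = 521 + 322 = 843

843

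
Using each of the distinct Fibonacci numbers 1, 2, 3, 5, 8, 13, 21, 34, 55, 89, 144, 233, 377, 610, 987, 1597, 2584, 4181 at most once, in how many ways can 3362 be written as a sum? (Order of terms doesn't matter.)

52

Starting from the Zeckendorf form and repeatedly splitting a term F_k into F_{k−1} + F_{k−2} (when neither is already used) reaches every representation.
3362 = 2584+610+144+21+3 = 2584+610+144+21+2+1 = 2584+610+144+13+8+3 = 2584+610+89+55+21+3 = … (48 more), for 52 in all.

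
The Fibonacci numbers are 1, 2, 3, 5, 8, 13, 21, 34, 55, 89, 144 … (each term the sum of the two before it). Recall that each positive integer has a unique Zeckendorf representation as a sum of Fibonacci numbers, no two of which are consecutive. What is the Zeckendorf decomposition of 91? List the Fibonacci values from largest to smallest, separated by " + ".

89 + 2

take 89 (≤ 91); 91 − 89 = 2
take 2 (≤ 2); 2 − 2 = 0
So 91 = 89 + 2, with no two terms consecutive in the sequence.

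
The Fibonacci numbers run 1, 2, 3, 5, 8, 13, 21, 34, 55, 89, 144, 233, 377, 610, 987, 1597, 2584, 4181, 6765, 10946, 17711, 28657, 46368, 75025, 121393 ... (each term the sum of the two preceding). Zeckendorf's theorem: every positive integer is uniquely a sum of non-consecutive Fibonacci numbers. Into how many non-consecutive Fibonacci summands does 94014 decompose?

6

Greedy algorithm:
94014: greatest Fibonacci not exceeding it is 75025, leaving 18989
18989: greatest Fibonacci not exceeding it is 17711, leaving 1278
1278: greatest Fibonacci not exceeding it is 987, leaving 291
291: greatest Fibonacci not exceeding it is 233, leaving 58
58: greatest Fibonacci not exceeding it is 55, leaving 3
3: greatest Fibonacci not exceeding it is 3, leaving 0
94014 = 75025 + 17711 + 987 + 233 + 55 + 3, which has 6 terms.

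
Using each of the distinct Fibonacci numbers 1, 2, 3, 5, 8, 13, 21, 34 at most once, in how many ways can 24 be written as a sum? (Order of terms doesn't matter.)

5

24 = 21+3 = 21+2+1 = 13+8+3 = … (2 more), for 5 in all.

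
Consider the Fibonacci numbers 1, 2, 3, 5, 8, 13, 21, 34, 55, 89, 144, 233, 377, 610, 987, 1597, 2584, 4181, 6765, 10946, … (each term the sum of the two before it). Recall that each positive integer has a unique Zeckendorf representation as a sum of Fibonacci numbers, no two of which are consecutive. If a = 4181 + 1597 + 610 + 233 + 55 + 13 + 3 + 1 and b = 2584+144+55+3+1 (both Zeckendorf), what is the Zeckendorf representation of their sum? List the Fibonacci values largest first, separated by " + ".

The two numbers are 6693 and 2787, so their sum is 9480.
largest Fibonacci ≤ 9480 is 6765; 9480 − 6765 = 2715
largest Fibonacci ≤ 2715 is 2584; 2715 − 2584 = 131
largest Fibonacci ≤ 131 is 89; 131 − 89 = 42
largest Fibonacci ≤ 42 is 34; 42 − 34 = 8
largest Fibonacci ≤ 8 is 8; 8 − 8 = 0

6765 + 2584 + 89 + 34 + 8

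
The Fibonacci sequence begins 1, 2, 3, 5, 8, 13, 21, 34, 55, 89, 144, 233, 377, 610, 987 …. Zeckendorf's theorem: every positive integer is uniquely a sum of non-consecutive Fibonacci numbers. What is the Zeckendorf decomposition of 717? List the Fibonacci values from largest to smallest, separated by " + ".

largest Fibonacci ≤ 717 is 610; 717 − 610 = 107
largest Fibonacci ≤ 107 is 89; 107 − 89 = 18
largest Fibonacci ≤ 18 is 13; 18 − 13 = 5
largest Fibonacci ≤ 5 is 5; 5 − 5 = 0
So 717 = 610 + 89 + 13 + 5, with no two terms consecutive in the sequence.

610 + 89 + 13 + 5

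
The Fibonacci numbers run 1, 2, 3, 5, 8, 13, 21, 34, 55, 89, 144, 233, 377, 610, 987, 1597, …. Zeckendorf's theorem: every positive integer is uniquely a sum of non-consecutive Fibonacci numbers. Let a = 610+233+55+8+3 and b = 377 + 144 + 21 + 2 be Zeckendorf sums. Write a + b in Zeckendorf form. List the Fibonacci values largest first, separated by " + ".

The two numbers are 909 and 544, so their sum is 1453.
Greedy algorithm:
take 987 (≤ 1453); 1453 − 987 = 466
take 377 (≤ 466); 466 − 377 = 89
take 89 (≤ 89); 89 − 89 = 0

987 + 377 + 89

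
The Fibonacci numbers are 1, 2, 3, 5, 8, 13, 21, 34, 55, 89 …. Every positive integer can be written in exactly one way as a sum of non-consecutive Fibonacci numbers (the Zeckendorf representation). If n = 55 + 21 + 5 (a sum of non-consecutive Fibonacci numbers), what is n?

81

55 + 21 + 5 = 81.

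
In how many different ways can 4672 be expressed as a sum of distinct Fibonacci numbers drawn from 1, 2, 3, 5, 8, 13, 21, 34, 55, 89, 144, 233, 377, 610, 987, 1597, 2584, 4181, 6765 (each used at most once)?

Each representation comes from the Zeckendorf form by replacing some F_k with F_{k−1} + F_{k−2} where possible.
4672 = 4181+377+89+21+3+1 = 4181+377+89+13+8+3+1 = 4181+377+55+34+21+3+1 = 4181+233+144+89+21+3+1 = … (20 more), for 24 in all.

24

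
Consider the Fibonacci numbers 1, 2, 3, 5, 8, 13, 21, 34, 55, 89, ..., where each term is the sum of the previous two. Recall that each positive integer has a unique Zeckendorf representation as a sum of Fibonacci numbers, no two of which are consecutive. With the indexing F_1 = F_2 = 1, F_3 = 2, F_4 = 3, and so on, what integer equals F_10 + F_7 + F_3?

F_10 + F_7 + F_3 = 55 + 13 + 2 = 70.

70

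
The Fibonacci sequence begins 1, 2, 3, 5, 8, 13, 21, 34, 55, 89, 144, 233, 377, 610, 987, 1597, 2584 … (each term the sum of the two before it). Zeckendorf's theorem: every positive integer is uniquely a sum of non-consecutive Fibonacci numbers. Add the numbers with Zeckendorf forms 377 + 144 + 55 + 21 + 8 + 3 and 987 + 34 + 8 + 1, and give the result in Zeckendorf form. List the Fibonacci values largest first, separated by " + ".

The two numbers are 608 and 1030, so their sum is 1638.
Greedily peel off the largest Fibonacci term at each step:
1638: greatest Fibonacci not exceeding it is 1597, leaving 41
41: greatest Fibonacci not exceeding it is 34, leaving 7
7: greatest Fibonacci not exceeding it is 5, leaving 2
2: greatest Fibonacci not exceeding it is 2, leaving 0

1597 + 34 + 5 + 2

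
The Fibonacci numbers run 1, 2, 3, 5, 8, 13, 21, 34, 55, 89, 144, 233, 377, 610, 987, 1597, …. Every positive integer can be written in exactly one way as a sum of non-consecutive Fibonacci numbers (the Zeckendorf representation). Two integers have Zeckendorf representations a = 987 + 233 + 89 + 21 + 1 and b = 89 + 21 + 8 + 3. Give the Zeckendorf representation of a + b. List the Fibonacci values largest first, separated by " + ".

The two numbers are 1331 and 121, so their sum is 1452.
Repeatedly subtract the largest Fibonacci number that fits:
1452: greatest Fibonacci not exceeding it is 987, leaving 465
465: greatest Fibonacci not exceeding it is 377, leaving 88
88: greatest Fibonacci not exceeding it is 55, leaving 33
33: greatest Fibonacci not exceeding it is 21, leaving 12
12: greatest Fibonacci not exceeding it is 8, leaving 4
4: greatest Fibonacci not exceeding it is 3, leaving 1
1: greatest Fibonacci not exceeding it is 1, leaving 0

987 + 377 + 55 + 21 + 8 + 3 + 1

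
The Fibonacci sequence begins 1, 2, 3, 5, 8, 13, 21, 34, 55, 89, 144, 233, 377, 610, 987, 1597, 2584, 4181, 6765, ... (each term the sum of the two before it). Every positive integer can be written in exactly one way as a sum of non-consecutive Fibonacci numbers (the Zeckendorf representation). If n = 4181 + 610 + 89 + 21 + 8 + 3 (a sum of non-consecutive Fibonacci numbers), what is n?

4181 + 610 + 89 + 21 + 8 + 3 = 4912.

4912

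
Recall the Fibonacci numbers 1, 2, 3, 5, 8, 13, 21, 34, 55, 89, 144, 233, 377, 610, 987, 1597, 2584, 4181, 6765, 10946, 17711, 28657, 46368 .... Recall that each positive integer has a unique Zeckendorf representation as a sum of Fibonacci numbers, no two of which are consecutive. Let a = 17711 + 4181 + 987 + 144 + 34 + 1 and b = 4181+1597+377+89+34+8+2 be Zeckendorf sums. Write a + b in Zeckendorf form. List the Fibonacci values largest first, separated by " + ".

28657 + 610 + 55 + 21 + 3

The two numbers are 23058 and 6288, so their sum is 29346.
28657 ≤ 29346 < 46368, so take 28657; remainder 689
610 ≤ 689 < 987, so take 610; remainder 79
55 ≤ 79 < 89, so take 55; remainder 24
21 ≤ 24 < 34, so take 21; remainder 3
3 ≤ 3 < 5, so take 3; remainder 0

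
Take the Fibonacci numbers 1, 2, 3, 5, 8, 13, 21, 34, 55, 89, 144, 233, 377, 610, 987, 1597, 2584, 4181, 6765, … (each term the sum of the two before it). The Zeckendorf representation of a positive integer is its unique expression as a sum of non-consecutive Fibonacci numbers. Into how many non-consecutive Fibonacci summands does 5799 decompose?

3

Repeatedly subtract the largest Fibonacci number that fits:
5799: greatest Fibonacci not exceeding it is 4181, leaving 1618
1618: greatest Fibonacci not exceeding it is 1597, leaving 21
21: greatest Fibonacci not exceeding it is 21, leaving 0
5799 = 4181 + 1597 + 21, which has 3 terms.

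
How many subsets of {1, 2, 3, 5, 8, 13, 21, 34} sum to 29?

Each representation comes from the Zeckendorf form by replacing some F_k with F_{k−1} + F_{k−2} where possible.
29 = 21+8 = 21+5+3 = 21+5+2+1 = 13+8+5+3 = 13+8+5+2+1 — 5 representations.

5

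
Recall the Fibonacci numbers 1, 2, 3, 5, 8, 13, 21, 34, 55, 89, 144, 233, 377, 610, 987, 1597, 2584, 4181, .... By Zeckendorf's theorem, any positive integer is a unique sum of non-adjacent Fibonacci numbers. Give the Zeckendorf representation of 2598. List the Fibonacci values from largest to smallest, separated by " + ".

Repeatedly subtract the largest Fibonacci number that fits:
subtract 2584 from 2598: 14 remains
subtract 13 from 14: 1 remains
subtract 1 from 1: 0 remains
So 2598 = 2584 + 13 + 1, with no two terms consecutive in the sequence.

2584 + 13 + 1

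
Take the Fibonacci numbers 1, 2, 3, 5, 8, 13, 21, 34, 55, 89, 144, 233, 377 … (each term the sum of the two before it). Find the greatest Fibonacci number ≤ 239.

233 ≤ 239 < 377, so the largest Fibonacci number not exceeding 239 is 233.

233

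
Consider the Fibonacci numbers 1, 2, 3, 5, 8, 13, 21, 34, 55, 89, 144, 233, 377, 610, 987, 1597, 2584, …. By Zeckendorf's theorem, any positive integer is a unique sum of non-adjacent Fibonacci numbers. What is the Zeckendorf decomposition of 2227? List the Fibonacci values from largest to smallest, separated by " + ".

1597 + 610 + 13 + 5 + 2

Repeatedly subtract the largest Fibonacci number that fits:
take 1597 (≤ 2227); 2227 − 1597 = 630
take 610 (≤ 630); 630 − 610 = 20
take 13 (≤ 20); 20 − 13 = 7
take 5 (≤ 7); 7 − 5 = 2
take 2 (≤ 2); 2 − 2 = 0
So 2227 = 1597 + 610 + 13 + 5 + 2, with no two terms consecutive in the sequence.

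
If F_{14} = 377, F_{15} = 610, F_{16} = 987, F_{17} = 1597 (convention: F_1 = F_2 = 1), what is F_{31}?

1346269

By the addition formula F_{m+n} = F_m F_{n+1} + F_{m−1} F_n with m=15, n=16: F_{31} = 610·1597 + 377·987 = 974170 + 372099 = 1346269.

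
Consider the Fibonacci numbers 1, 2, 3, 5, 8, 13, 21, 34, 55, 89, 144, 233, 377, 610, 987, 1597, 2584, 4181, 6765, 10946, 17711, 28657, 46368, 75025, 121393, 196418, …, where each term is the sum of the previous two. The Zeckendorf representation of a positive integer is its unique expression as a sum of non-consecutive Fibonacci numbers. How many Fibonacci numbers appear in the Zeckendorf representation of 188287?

9

121393 ≤ 188287 < 196418, so take 121393; remainder 66894
46368 ≤ 66894 < 75025, so take 46368; remainder 20526
17711 ≤ 20526 < 28657, so take 17711; remainder 2815
2584 ≤ 2815 < 4181, so take 2584; remainder 231
144 ≤ 231 < 233, so take 144; remainder 87
55 ≤ 87 < 89, so take 55; remainder 32
21 ≤ 32 < 34, so take 21; remainder 11
8 ≤ 11 < 13, so take 8; remainder 3
3 ≤ 3 < 5, so take 3; remainder 0
188287 = 121393 + 46368 + 17711 + 2584 + 144 + 55 + 21 + 8 + 3, which has 9 terms.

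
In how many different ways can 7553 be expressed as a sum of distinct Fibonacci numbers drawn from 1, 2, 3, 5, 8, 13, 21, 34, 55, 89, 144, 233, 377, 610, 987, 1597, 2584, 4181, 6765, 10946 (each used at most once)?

48

7553 = 6765+610+144+34 = 6765+610+144+21+13 = 6765+610+89+55+34 = … (45 more), for 48 in all.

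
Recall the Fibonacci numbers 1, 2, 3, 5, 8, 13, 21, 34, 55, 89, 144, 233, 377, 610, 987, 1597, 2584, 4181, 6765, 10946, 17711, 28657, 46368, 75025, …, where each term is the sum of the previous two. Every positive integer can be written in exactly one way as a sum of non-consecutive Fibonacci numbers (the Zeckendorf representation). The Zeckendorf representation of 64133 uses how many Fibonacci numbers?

6

Greedily peel off the largest Fibonacci term at each step:
take 46368 (≤ 64133); 64133 − 46368 = 17765
take 17711 (≤ 17765); 17765 − 17711 = 54
take 34 (≤ 54); 54 − 34 = 20
take 13 (≤ 20); 20 − 13 = 7
take 5 (≤ 7); 7 − 5 = 2
take 2 (≤ 2); 2 − 2 = 0
64133 = 46368 + 17711 + 34 + 13 + 5 + 2, which has 6 terms.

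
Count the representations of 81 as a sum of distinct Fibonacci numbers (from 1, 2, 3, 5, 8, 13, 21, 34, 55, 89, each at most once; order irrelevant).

6

81 = 55+21+5 = 55+21+3+2 = 55+13+8+5 = … (3 more), for 6 in all.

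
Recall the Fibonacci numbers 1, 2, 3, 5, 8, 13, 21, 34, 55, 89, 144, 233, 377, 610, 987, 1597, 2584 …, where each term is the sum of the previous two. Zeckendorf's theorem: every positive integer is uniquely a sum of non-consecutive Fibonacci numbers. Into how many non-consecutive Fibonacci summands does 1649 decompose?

Greedy algorithm:
largest Fibonacci ≤ 1649 is 1597; 1649 − 1597 = 52
largest Fibonacci ≤ 52 is 34; 52 − 34 = 18
largest Fibonacci ≤ 18 is 13; 18 − 13 = 5
largest Fibonacci ≤ 5 is 5; 5 − 5 = 0
1649 = 1597 + 34 + 13 + 5, which has 4 terms.

4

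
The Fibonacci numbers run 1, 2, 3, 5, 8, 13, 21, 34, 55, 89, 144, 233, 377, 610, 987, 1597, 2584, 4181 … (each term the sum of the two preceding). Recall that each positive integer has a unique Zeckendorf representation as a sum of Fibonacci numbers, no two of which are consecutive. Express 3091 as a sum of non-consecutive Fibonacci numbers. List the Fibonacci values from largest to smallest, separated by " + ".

2584 + 377 + 89 + 34 + 5 + 2

take 2584 (≤ 3091); 3091 − 2584 = 507
take 377 (≤ 507); 507 − 377 = 130
take 89 (≤ 130); 130 − 89 = 41
take 34 (≤ 41); 41 − 34 = 7
take 5 (≤ 7); 7 − 5 = 2
take 2 (≤ 2); 2 − 2 = 0
So 3091 = 2584 + 377 + 89 + 34 + 5 + 2, with no two terms consecutive in the sequence.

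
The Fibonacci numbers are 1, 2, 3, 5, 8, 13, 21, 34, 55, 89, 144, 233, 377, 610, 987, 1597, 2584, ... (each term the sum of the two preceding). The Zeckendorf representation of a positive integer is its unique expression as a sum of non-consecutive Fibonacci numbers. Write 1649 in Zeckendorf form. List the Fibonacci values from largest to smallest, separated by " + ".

1597 + 34 + 13 + 5

Greedily peel off the largest Fibonacci term at each step:
1649 − 1597 = 52
52 − 34 = 18
18 − 13 = 5
5 − 5 = 0
So 1649 = 1597 + 34 + 13 + 5, with no two terms consecutive in the sequence.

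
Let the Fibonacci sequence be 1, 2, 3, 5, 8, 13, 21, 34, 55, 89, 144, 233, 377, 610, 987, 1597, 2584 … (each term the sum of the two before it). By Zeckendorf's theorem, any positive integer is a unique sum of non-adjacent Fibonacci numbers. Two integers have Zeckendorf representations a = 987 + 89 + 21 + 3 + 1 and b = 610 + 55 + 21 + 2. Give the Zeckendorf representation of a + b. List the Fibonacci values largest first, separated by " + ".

1597 + 144 + 34 + 13 + 1

The two numbers are 1101 and 688, so their sum is 1789.
1597 ≤ 1789 < 2584, so take 1597; remainder 192
144 ≤ 192 < 233, so take 144; remainder 48
34 ≤ 48 < 55, so take 34; remainder 14
13 ≤ 14 < 21, so take 13; remainder 1
1 ≤ 1 < 2, so take 1; remainder 0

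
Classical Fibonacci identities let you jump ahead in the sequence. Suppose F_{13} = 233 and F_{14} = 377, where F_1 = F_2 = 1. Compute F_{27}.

By F_{2k+1} = F_k² + F_{k+1}²: F_{27} = 233² + 377² = 54289 + 142129 = 196418.

196418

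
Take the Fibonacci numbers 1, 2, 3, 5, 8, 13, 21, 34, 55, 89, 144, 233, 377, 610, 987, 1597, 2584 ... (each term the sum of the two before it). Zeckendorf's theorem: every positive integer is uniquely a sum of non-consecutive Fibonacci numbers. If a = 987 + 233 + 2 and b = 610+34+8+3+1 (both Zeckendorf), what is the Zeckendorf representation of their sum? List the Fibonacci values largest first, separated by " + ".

1597 + 233 + 34 + 13 + 1

The two numbers are 1222 and 656, so their sum is 1878.
Greedily peel off the largest Fibonacci term at each step:
subtract 1597 from 1878: 281 remains
subtract 233 from 281: 48 remains
subtract 34 from 48: 14 remains
subtract 13 from 14: 1 remains
subtract 1 from 1: 0 remains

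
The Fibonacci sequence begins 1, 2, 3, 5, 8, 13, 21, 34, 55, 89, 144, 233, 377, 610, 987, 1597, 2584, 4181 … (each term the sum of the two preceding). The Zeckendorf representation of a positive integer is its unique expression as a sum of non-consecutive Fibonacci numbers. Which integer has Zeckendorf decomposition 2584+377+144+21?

3126

2584+377+144+21 = 3126.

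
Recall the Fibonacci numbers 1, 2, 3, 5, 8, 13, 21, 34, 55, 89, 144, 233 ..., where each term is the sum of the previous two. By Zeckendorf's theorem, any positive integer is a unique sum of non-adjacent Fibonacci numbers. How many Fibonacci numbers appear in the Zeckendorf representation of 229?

229 − 144 = 85
85 − 55 = 30
30 − 21 = 9
9 − 8 = 1
1 − 1 = 0
229 = 144 + 55 + 21 + 8 + 1, which has 5 terms.

5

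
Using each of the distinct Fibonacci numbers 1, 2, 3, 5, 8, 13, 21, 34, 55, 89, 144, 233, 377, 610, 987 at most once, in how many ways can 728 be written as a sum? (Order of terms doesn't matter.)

25

728 = 610+89+21+8 = 610+89+21+5+3 = 610+55+34+21+8 = 377+233+89+21+8 = … (21 more), for 25 in all.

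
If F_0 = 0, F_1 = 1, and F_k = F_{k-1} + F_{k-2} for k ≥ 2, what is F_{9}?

34

Iterating the recurrence up to F_{5} = 5 and F_{4} = 3:
F_{6} = F_{5} + F_{4} = 5 + 3 = 8
F_{7} = F_{6} + F_{5} = 8 + 5 = 13
F_{8} = F_{7} + F_{6} = 13 + 8 = 21
F_{9} = F_{8} + F_{7} = 21 + 13 = 34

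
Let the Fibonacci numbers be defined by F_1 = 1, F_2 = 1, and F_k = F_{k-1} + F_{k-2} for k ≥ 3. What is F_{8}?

Iterating the recurrence up to F_{2} = 1 and F_{1} = 1:
F_{3} = F_{2} + F_{1} = 1 + 1 = 2
F_{4} = F_{3} + F_{2} = 2 + 1 = 3
F_{5} = F_{4} + F_{3} = 3 + 2 = 5
F_{6} = F_{5} + F_{4} = 5 + 3 = 8
F_{7} = F_{6} + F_{5} = 8 + 5 = 13
F_{8} = F_{7} + F_{6} = 13 + 8 = 21

21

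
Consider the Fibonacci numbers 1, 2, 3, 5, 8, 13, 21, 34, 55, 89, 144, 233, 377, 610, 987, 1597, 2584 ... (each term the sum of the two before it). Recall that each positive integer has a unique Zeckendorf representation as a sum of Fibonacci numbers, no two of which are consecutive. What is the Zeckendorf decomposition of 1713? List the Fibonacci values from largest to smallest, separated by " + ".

Greedy algorithm:
1713: greatest Fibonacci not exceeding it is 1597, leaving 116
116: greatest Fibonacci not exceeding it is 89, leaving 27
27: greatest Fibonacci not exceeding it is 21, leaving 6
6: greatest Fibonacci not exceeding it is 5, leaving 1
1: greatest Fibonacci not exceeding it is 1, leaving 0
So 1713 = 1597 + 89 + 21 + 5 + 1, with no two terms consecutive in the sequence.

1597 + 89 + 21 + 5 + 1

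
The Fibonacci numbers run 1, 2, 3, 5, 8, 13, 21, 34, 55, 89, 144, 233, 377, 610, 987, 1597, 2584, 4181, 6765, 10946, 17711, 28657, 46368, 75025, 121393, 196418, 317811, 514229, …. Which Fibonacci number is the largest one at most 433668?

317811

317811 ≤ 433668 < 514229, so the largest Fibonacci number not exceeding 433668 is 317811.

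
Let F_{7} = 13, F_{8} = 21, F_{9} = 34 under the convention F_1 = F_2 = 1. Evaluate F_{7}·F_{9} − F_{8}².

1

13·34 − 21² = 442 − 441 = 1. (Cassini's identity: F_{k−1}F_{k+1} − F_k² = (−1)^k.)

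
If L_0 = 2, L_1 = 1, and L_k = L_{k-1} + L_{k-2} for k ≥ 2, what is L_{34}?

Iterating the recurrence up to L_{29} = 1149851 and L_{28} = 710647:
L_{30} = L_{29} + L_{28} = 1149851 + 710647 = 1860498
L_{31} = L_{30} + L_{29} = 1860498 + 1149851 = 3010349
L_{32} = L_{31} + L_{30} = 3010349 + 1860498 = 4870847
L_{33} = L_{32} + L_{31} = 4870847 + 3010349 = 7881196
L_{34} = L_{33} + L_{32} = 7881196 + 4870847 = 12752043

12752043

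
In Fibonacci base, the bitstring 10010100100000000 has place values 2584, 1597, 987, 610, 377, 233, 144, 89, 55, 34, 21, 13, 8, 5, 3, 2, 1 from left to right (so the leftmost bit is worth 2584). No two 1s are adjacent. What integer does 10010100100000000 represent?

3482

Summing the place values of the 1 bits: 2584 + 610 + 233 + 55 = 3482.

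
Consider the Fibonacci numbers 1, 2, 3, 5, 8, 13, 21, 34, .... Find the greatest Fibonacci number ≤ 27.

21

21 ≤ 27 < 34, so the largest Fibonacci number not exceeding 27 is 21.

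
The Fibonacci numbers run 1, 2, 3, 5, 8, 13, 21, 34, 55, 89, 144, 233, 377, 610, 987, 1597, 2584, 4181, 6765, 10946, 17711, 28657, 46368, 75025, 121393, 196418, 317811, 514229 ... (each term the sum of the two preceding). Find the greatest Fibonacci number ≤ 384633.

317811

317811 ≤ 384633 < 514229, so the largest Fibonacci number not exceeding 384633 is 317811.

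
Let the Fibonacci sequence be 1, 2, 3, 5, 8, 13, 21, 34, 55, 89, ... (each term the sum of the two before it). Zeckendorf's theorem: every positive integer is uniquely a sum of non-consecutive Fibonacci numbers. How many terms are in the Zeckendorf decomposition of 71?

Greedy algorithm:
take 55 (≤ 71); 71 − 55 = 16
take 13 (≤ 16); 16 − 13 = 3
take 3 (≤ 3); 3 − 3 = 0
71 = 55 + 13 + 3, which has 3 terms.

3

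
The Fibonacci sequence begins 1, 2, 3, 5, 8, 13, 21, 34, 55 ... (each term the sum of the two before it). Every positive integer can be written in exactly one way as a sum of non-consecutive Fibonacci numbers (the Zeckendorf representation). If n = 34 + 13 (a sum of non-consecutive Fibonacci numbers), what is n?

34 + 13 = 47.

47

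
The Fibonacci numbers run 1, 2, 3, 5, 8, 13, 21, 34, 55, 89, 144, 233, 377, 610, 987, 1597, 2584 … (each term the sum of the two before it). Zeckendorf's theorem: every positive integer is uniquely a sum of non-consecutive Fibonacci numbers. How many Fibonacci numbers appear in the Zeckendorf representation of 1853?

4

Greedily peel off the largest Fibonacci term at each step:
subtract 1597 from 1853: 256 remains
subtract 233 from 256: 23 remains
subtract 21 from 23: 2 remains
subtract 2 from 2: 0 remains
1853 = 1597 + 233 + 21 + 2, which has 4 terms.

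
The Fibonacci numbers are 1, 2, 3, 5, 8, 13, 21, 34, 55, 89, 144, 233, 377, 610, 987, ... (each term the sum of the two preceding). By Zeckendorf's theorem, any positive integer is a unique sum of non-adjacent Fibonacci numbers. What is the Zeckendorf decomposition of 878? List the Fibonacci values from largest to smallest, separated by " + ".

Greedy algorithm:
largest Fibonacci ≤ 878 is 610; 878 − 610 = 268
largest Fibonacci ≤ 268 is 233; 268 − 233 = 35
largest Fibonacci ≤ 35 is 34; 35 − 34 = 1
largest Fibonacci ≤ 1 is 1; 1 − 1 = 0
So 878 = 610 + 233 + 34 + 1, with no two terms consecutive in the sequence.

610 + 233 + 34 + 1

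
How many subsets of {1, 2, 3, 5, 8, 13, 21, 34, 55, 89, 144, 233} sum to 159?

Each representation comes from the Zeckendorf form by replacing some F_k with F_{k−1} + F_{k−2} where possible.
159 = 144+13+2 = 144+8+5+2 = 89+55+13+2 = 89+55+8+5+2 = … (2 more), for 6 in all.

6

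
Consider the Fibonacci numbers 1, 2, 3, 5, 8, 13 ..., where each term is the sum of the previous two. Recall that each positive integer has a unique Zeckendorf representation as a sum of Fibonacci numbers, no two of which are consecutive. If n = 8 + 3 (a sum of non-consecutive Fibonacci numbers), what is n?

11

8 + 3 = 11.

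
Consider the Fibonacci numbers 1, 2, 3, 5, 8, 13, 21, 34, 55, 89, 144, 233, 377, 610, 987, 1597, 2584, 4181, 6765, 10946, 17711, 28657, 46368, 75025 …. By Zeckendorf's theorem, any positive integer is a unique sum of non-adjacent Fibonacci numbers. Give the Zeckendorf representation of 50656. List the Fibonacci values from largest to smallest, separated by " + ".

Repeatedly subtract the largest Fibonacci number that fits:
50656: greatest Fibonacci not exceeding it is 46368, leaving 4288
4288: greatest Fibonacci not exceeding it is 4181, leaving 107
107: greatest Fibonacci not exceeding it is 89, leaving 18
18: greatest Fibonacci not exceeding it is 13, leaving 5
5: greatest Fibonacci not exceeding it is 5, leaving 0
So 50656 = 46368 + 4181 + 89 + 13 + 5, with no two terms consecutive in the sequence.

46368 + 4181 + 89 + 13 + 5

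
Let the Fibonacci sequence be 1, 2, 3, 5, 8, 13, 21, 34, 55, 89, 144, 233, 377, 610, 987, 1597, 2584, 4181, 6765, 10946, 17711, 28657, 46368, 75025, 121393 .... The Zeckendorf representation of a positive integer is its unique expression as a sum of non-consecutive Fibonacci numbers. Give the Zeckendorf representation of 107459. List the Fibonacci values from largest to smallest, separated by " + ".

Greedily peel off the largest Fibonacci term at each step:
subtract 75025 from 107459: 32434 remains
subtract 28657 from 32434: 3777 remains
subtract 2584 from 3777: 1193 remains
subtract 987 from 1193: 206 remains
subtract 144 from 206: 62 remains
subtract 55 from 62: 7 remains
subtract 5 from 7: 2 remains
subtract 2 from 2: 0 remains
So 107459 = 75025 + 28657 + 2584 + 987 + 144 + 55 + 5 + 2, with no two terms consecutive in the sequence.

75025 + 28657 + 2584 + 987 + 144 + 55 + 5 + 2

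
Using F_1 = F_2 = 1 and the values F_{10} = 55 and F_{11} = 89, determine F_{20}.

By the doubling identity F_{2k} = F_k(2F_{k+1} − F_k): F_{20} = 55·(2·89 − 55) = 55·123 = 6765.

6765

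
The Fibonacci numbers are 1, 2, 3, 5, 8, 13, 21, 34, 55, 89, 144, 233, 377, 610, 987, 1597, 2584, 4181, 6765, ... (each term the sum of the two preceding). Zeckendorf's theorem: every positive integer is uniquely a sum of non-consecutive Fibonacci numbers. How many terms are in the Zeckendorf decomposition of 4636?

5

subtract 4181 from 4636: 455 remains
subtract 377 from 455: 78 remains
subtract 55 from 78: 23 remains
subtract 21 from 23: 2 remains
subtract 2 from 2: 0 remains
4636 = 4181 + 377 + 55 + 21 + 2, which has 5 terms.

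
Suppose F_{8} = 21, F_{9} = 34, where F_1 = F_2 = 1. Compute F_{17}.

1597

By the addition formula F_{m+n} = F_m F_{n+1} + F_{m−1} F_n with m=9, n=8: F_{17} = 34·34 + 21·21 = 1156 + 441 = 1597.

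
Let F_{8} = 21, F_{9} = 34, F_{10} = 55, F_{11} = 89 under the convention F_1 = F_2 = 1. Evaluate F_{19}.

4181

By the addition formula F_{m+n} = F_m F_{n+1} + F_{m−1} F_n with m=9, n=10: F_{19} = 34·89 + 21·55 = 3026 + 1155 = 4181.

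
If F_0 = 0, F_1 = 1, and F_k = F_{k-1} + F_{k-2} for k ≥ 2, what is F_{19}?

Iterating the recurrence up to F_{11} = 89 and F_{10} = 55:
F_{12} = F_{11} + F_{10} = 89 + 55 = 144
F_{13} = F_{12} + F_{11} = 144 + 89 = 233
F_{14} = F_{13} + F_{12} = 233 + 144 = 377
F_{15} = F_{14} + F_{13} = 377 + 233 = 610
F_{16} = F_{15} + F_{14} = 610 + 377 = 987
F_{17} = F_{16} + F_{15} = 987 + 610 = 1597
F_{18} = F_{17} + F_{16} = 1597 + 987 = 2584
F_{19} = F_{18} + F_{17} = 2584 + 1597 = 4181

4181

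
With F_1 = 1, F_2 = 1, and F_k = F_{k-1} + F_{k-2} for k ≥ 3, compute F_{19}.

Iterating the recurrence up to F_{15} = 610 and F_{14} = 377:
F_{16} = F_{15} + F_{14} = 610 + 377 = 987
F_{17} = F_{16} + F_{15} = 987 + 610 = 1597
F_{18} = F_{17} + F_{16} = 1597 + 987 = 2584
F_{19} = F_{18} + F_{17} = 2584 + 1597 = 4181

4181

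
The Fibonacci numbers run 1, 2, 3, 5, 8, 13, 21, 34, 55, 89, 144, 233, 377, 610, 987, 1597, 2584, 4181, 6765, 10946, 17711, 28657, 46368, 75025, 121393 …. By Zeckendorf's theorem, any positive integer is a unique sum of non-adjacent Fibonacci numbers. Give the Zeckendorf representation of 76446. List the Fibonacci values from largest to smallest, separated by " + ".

75025 + 987 + 377 + 55 + 2

Greedily peel off the largest Fibonacci term at each step:
75025 ≤ 76446 < 121393, so take 75025; remainder 1421
987 ≤ 1421 < 1597, so take 987; remainder 434
377 ≤ 434 < 610, so take 377; remainder 57
55 ≤ 57 < 89, so take 55; remainder 2
2 ≤ 2 < 3, so take 2; remainder 0
So 76446 = 75025 + 987 + 377 + 55 + 2, with no two terms consecutive in the sequence.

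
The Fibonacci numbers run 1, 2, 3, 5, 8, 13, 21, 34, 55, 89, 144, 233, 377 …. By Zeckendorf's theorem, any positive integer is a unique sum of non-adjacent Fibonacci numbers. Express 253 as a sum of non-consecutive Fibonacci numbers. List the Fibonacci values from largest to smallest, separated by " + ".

253: greatest Fibonacci not exceeding it is 233, leaving 20
20: greatest Fibonacci not exceeding it is 13, leaving 7
7: greatest Fibonacci not exceeding it is 5, leaving 2
2: greatest Fibonacci not exceeding it is 2, leaving 0
So 253 = 233 + 13 + 5 + 2, with no two terms consecutive in the sequence.

233 + 13 + 5 + 2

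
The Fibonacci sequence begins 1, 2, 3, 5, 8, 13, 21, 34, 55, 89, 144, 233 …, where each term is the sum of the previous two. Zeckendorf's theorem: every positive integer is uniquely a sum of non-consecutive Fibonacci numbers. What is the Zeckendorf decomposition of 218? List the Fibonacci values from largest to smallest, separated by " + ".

144 + 55 + 13 + 5 + 1

Repeatedly subtract the largest Fibonacci number that fits:
take 144 (≤ 218); 218 − 144 = 74
take 55 (≤ 74); 74 − 55 = 19
take 13 (≤ 19); 19 − 13 = 6
take 5 (≤ 6); 6 − 5 = 1
take 1 (≤ 1); 1 − 1 = 0
So 218 = 144 + 55 + 13 + 5 + 1, with no two terms consecutive in the sequence.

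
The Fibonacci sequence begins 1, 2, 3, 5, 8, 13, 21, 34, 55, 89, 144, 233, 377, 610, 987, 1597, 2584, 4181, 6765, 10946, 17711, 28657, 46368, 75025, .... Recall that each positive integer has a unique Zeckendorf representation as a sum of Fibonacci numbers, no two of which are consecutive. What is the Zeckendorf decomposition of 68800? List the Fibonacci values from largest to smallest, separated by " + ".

68800 − 46368 = 22432
22432 − 17711 = 4721
4721 − 4181 = 540
540 − 377 = 163
163 − 144 = 19
19 − 13 = 6
6 − 5 = 1
1 − 1 = 0
So 68800 = 46368 + 17711 + 4181 + 377 + 144 + 13 + 5 + 1, with no two terms consecutive in the sequence.

46368 + 17711 + 4181 + 377 + 144 + 13 + 5 + 1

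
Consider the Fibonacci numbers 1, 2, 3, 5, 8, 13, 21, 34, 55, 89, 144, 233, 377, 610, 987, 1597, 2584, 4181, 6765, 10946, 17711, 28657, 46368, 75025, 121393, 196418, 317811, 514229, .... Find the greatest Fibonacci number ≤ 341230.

317811

317811 ≤ 341230 < 514229, so the largest Fibonacci number not exceeding 341230 is 317811.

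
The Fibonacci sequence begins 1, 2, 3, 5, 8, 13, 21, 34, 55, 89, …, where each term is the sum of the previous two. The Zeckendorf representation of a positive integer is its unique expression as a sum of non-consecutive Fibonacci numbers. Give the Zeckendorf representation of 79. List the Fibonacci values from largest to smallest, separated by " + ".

Greedily peel off the largest Fibonacci term at each step:
subtract 55 from 79: 24 remains
subtract 21 from 24: 3 remains
subtract 3 from 3: 0 remains
So 79 = 55 + 21 + 3, with no two terms consecutive in the sequence.

55 + 21 + 3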